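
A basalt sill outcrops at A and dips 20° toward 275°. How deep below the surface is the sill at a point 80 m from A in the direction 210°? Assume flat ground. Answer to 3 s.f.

12.3 m

The hole lies 65° from the dip direction, so the down-dip offset is 80 × cos 65° = 33.81 m.
Depth = down-dip offset × tan(dip) = 33.81 × tan 20° = 33.81 × 0.3640
Depth = 12.31 m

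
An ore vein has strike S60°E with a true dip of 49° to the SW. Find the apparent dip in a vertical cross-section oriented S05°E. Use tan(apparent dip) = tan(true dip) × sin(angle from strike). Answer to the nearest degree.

43°

Angle between strike (S60°E) and section (S05°E): β = 55°.
tan α = tan 49° × sin 55° = 1.1504 × 0.8192 = 0.9423
apparent dip = arctan 0.9423 = 43.30°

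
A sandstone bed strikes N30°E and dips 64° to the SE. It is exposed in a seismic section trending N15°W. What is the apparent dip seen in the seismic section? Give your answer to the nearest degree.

The strike is N30°E and the section trends N15°W; the acute angle between them is β = 45°.
tan α = tan 64° × sin 45° = 2.0503 × 0.7071 = 1.4498
α = arctan(1.4498) = 55.40°

55°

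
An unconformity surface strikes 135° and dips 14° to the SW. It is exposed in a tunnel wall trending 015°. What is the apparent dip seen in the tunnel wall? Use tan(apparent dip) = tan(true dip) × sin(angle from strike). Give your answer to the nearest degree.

12°

The strike is 135° and the section trends 015°; the acute angle between them is β = 60°.
tan(apparent dip) = tan 14° · sin 60° = 0.2159
apparent dip = arctan 0.2159 = 12.18°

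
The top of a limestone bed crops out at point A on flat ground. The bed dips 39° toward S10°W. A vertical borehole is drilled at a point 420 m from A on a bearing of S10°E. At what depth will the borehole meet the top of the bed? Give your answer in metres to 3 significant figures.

The hole lies 20° from the dip direction, so the down-dip offset is 420 × cos 20° = 394.67 m.
Depth = down-dip offset × tan(dip) = 394.67 × tan 39° = 394.67 × 0.8098
Depth = 319.60 m

320 m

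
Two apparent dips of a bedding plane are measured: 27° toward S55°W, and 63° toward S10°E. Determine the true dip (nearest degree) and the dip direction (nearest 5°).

true dip 63°, dip direction 160°

The two traces are lines in the plane: v₁ = (sin 235°·cos 27°, cos 235°·cos 27°, −sin 27°), v₂ = (sin 170°·cos 63°, cos 170°·cos 63°, −sin 63°).
The plane normal is n = v₁ × v₂ ∝ (0.252, -0.686, 0.367).
Dip δ = arctan(|n_h|/n_z) = arctan(0.731/0.367) = 63.4°.
Dip direction = atan2(0.252, -0.686) = 160° (azimuth of n's horizontal projection).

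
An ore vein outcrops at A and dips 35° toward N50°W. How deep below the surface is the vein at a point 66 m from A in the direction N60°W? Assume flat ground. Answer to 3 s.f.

The hole lies 10° from the dip direction, so the down-dip offset is 66 × cos 10° = 65.00 m.
Depth = down-dip offset × tan(dip) = 65.00 × tan 35° = 65.00 × 0.7002
Depth = 45.51 m

45.5 m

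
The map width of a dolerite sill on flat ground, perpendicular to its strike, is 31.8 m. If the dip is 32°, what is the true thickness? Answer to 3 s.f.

True thickness t = w · sin(dip) = 31.8 × sin 32°
t = 31.8 × 0.5299 = 16.851 m

16.9 m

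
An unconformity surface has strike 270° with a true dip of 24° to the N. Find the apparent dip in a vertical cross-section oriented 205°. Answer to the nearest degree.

The section lies 65° from the strike.
tan α = tan 24° × sin 65° = 0.4452 × 0.9063 = 0.4035
α = arctan(0.4035) = 21.97°

22°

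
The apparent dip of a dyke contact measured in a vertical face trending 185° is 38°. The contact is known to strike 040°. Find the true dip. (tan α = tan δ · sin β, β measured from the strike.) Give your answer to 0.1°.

53.7°

β = acute angle between strike 040° and section 185° = 35°.
tan(true dip) = tan 38° / sin 35° = 1.3621
δ = arctan(1.3621) = 53.72°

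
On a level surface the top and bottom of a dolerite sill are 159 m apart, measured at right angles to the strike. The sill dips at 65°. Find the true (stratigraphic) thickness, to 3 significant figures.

144 m

True thickness t = w · sin(dip) = 159 × sin 65°
t = 159 × 0.9063 = 144.103 m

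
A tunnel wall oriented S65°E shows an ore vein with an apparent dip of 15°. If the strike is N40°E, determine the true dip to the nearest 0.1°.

15.5°

The section is 75° from the strike.
tan(true dip) = tan 15° / sin 75° = 0.2774
true dip = arctan 0.2774 = 15.50°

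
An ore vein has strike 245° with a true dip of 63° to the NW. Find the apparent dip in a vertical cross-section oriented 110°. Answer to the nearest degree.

The section lies 45° from the strike.
tan(apparent dip) = tan 63° · sin 45° = 1.3878
α = arctan(1.3878) = 54.22°

54°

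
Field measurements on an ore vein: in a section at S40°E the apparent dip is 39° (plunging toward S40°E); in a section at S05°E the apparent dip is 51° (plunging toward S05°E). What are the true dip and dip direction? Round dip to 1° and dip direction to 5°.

true dip 52°, dip direction 190°

Each apparent-dip line lies in the plane. As unit vectors (x east, y north, z up), v₁ plunges 39°→S40°E and v₂ plunges 51°→S05°E.
n = v₁ × v₂ = (-0.068, -0.354, 0.281) (taken with n_z > 0).
True dip = arccos(n_z / |n|) = arccos(0.6144) = 52.1°.
The horizontal component of n points toward azimuth atan2(n_x, n_y) = 191°, the dip direction.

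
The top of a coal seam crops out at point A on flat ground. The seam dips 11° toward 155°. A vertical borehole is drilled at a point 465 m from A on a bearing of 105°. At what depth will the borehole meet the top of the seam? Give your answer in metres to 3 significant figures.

The hole lies 50° from the dip direction, so the down-dip offset is 465 × cos 50° = 298.90 m.
Depth = down-dip offset × tan(dip) = 298.90 × tan 11° = 298.90 × 0.1944
Depth = 58.10 m

58.1 m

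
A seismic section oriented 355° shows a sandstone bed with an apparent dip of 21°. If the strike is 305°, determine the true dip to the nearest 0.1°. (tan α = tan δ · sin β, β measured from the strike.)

26.6°

The section is 50° from the strike.
tan(true dip) = tan 21° / sin 50° = 0.5011
δ = arctan(0.5011) = 26.62°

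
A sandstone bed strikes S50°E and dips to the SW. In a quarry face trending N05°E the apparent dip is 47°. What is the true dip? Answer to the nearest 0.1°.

The section is 55° from the strike.
tan δ = tan α / sin β = tan 47° / sin 55° = 1.0724 / 0.8192 = 1.3091
true dip = arctan 1.3091 = 52.62°

52.6°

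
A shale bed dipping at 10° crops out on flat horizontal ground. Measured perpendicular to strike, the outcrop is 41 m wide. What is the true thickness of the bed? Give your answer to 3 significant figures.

True thickness t = w · sin(dip) = 41 × sin 10°
t = 41 × 0.1736 = 7.120 m

7.12 m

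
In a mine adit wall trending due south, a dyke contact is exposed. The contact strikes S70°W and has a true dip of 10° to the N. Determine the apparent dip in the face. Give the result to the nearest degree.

The section lies 70° from the strike.
tan α = tan 10° × sin 70° = 0.1763 × 0.9397 = 0.1657
α = arctan(0.1657) = 9.41°

9°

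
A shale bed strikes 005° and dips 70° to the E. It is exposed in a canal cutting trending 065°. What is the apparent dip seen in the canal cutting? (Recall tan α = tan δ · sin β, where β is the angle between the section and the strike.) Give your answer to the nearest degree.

Angle between strike (005°) and section (065°): β = 60°.
tan(apparent dip) = tan 70° · sin 60° = 2.3794
α = arctan(2.3794) = 67.20°

67°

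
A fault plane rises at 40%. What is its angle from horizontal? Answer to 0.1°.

tan θ = 40/100 = 0.4000
θ = arctan(0.4000) = 21.80°

21.8°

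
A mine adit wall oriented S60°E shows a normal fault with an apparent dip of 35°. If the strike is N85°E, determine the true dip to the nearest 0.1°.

β = acute angle between strike N85°E and section S60°E = 35°.
tan δ = tan α / sin β = tan 35° / sin 35° = 0.7002 / 0.5736 = 1.2208
δ = arctan(1.2208) = 50.68°

50.7°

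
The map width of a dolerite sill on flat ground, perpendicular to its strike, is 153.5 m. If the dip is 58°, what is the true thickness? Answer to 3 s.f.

130 m

True thickness t = w · sin(dip) = 153.5 × sin 58°
t = 153.5 × 0.8480 = 130.175 m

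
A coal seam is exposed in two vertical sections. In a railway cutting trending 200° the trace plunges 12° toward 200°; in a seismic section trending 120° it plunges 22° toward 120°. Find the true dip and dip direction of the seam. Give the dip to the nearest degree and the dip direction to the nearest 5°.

true dip 23°, dip direction 140°

Represent each trace as a vector plunging at its apparent dip toward its trend (east-north-up frame): v₁ = (-0.335, -0.919, -0.208), v₂ = (0.803, -0.464, -0.375).
Cross product v₁ × v₂ gives the pole to the plane: n ∝ (0.248, -0.292, 0.893).
True dip = arccos(n_z / |n|) = arccos(0.9190) = 23.2°.
The horizontal component of n points toward azimuth atan2(n_x, n_y) = 140°, the dip direction.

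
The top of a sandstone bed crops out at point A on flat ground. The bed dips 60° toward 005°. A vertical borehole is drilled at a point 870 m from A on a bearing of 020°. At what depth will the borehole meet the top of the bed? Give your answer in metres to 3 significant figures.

The hole lies 15° from the dip direction, so the down-dip offset is 870 × cos 15° = 840.36 m.
Depth = down-dip offset × tan(dip) = 840.36 × tan 60° = 840.36 × 1.7321
Depth = 1455.54 m

1460 m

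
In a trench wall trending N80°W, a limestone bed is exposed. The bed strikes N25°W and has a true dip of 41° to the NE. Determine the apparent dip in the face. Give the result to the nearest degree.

35°

Angle between strike (N25°W) and section (N80°W): β = 55°.
tan α = tan 41° × sin 55° = 0.8693 × 0.8192 = 0.7121
apparent dip = arctan 0.7121 = 35.45°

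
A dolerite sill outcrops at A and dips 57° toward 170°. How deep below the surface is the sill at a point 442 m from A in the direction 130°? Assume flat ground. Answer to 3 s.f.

The hole lies 40° from the dip direction, so the down-dip offset is 442 × cos 40° = 338.59 m.
Depth = down-dip offset × tan(dip) = 338.59 × tan 57° = 338.59 × 1.5399
Depth = 521.39 m

521 m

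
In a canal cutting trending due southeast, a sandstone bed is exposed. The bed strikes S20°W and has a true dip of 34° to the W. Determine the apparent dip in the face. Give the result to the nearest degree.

The section lies 65° from the strike.
tan α = tan 34° × sin 65° = 0.6745 × 0.9063 = 0.6113
α = arctan(0.6113) = 31.44°

31°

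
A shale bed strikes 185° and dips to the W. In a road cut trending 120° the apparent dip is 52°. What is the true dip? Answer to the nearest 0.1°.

β = acute angle between strike 185° and section 120° = 65°.
tan δ = tan α / sin β = tan 52° / sin 65° = 1.2799 / 0.9063 = 1.4123
true dip = arctan 1.4123 = 54.70°

54.7°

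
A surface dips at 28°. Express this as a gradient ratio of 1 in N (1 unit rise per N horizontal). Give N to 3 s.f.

1 in 1.88

1 : N means tan θ = 1/N, so N = 1/tan 28° = 1/0.5317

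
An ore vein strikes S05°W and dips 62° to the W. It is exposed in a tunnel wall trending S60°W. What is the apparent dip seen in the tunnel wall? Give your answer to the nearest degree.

Angle between strike (S05°W) and section (S60°W): β = 55°.
tan(apparent dip) = tan 62° · sin 55° = 1.5406
apparent dip = arctan 1.5406 = 57.01°

57°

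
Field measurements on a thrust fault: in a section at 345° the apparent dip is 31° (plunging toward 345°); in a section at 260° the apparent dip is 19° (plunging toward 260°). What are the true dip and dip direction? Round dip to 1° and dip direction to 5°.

The two traces are lines in the plane: v₁ = (sin 345°·cos 31°, cos 345°·cos 31°, −sin 31°), v₂ = (sin 260°·cos 19°, cos 260°·cos 19°, −sin 19°).
The plane normal is n = v₁ × v₂ ∝ (-0.354, 0.407, 0.807).
tan δ = √(n_x²+n_y²)/n_z = 0.540/0.807, so δ = 33.8°.
Dip direction = azimuth of (n_x, n_y) = atan2(-0.354, 0.407) = 319°.

true dip 34°, dip direction 320°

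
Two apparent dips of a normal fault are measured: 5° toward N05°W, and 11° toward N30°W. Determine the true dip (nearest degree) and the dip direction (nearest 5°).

The two traces are lines in the plane: v₁ = (sin 355°·cos 5°, cos 355°·cos 5°, −sin 5°), v₂ = (sin 330°·cos 11°, cos 330°·cos 11°, −sin 11°).
n = v₁ × v₂ = (-0.115, 0.026, 0.413) (taken with n_z > 0).
True dip = arccos(n_z / |n|) = arccos(0.9614) = 16.0°.
Dip direction = azimuth of (n_x, n_y) = atan2(-0.115, 0.026) = 283°.

true dip 16°, dip direction 285°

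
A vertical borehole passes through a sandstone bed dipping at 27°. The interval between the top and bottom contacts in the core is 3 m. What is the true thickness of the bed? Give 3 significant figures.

2.67 m

True thickness t = h · cos(dip) = 3 × cos 27°
t = 3 × 0.8910 = 2.673 m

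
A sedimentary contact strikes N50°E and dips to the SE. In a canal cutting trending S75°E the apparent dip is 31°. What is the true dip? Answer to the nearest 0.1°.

36.3°

The section is 55° from the strike.
tan δ = tan α / sin β = tan 31° / sin 55° = 0.6009 / 0.8192 = 0.7335
δ = arctan(0.7335) = 36.26°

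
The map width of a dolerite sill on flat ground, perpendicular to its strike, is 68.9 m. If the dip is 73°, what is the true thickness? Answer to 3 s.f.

65.9 m

True thickness t = w · sin(dip) = 68.9 × sin 73°
t = 68.9 × 0.9563 = 65.889 m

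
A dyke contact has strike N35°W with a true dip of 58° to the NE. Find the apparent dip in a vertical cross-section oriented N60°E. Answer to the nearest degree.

58°

Angle between strike (N35°W) and section (N60°E): β = 85°.
tan α = tan 58° × sin 85° = 1.6003 × 0.9962 = 1.5942
α = arctan(1.5942) = 57.90°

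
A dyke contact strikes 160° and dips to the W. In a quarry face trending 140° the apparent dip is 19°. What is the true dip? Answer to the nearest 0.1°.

45.2°

The section is 20° from the strike.
tan(true dip) = tan 19° / sin 20° = 1.0067
true dip = arctan 1.0067 = 45.19°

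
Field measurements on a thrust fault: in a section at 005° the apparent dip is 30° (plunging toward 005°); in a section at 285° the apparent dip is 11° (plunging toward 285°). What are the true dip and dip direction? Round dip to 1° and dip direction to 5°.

true dip 30°, dip direction 355°

Each apparent-dip line lies in the plane. As unit vectors (x east, y north, z up), v₁ plunges 30°→005° and v₂ plunges 11°→285°.
Cross product v₁ × v₂ gives the pole to the plane: n ∝ (-0.038, 0.488, 0.837).
tan δ = √(n_x²+n_y²)/n_z = 0.490/0.837, so δ = 30.3°.
The horizontal component of n points toward azimuth atan2(n_x, n_y) = 356°, the dip direction.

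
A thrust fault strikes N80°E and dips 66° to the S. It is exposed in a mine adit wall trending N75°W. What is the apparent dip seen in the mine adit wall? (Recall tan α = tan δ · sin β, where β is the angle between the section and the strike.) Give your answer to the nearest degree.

Angle between strike (N80°E) and section (N75°W): β = 25°.
tan(apparent dip) = tan 66° · sin 25° = 0.9492
α = arctan(0.9492) = 43.51°

44°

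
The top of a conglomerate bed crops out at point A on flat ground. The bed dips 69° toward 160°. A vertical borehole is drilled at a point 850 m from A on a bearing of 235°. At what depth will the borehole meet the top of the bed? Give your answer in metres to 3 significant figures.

573 m

The hole lies 75° from the dip direction, so the down-dip offset is 850 × cos 75° = 220.00 m.
Depth = down-dip offset × tan(dip) = 220.00 × tan 69° = 220.00 × 2.6051
Depth = 573.11 m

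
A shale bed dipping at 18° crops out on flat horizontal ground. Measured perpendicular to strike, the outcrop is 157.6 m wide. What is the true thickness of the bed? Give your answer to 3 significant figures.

True thickness t = w · sin(dip) = 157.6 × sin 18°
t = 157.6 × 0.3090 = 48.701 m

48.7 m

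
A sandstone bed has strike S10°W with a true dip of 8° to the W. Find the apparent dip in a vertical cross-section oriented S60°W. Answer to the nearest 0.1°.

6.1°

Angle between strike (S10°W) and section (S60°W): β = 50°.
tan(apparent dip) = tan 8° · sin 50° = 0.1077
apparent dip = arctan 0.1077 = 6.14°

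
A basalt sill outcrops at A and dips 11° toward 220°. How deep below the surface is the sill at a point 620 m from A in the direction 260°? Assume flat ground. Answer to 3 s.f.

92.3 m

The hole lies 40° from the dip direction, so the down-dip offset is 620 × cos 40° = 474.95 m.
Depth = down-dip offset × tan(dip) = 474.95 × tan 11° = 474.95 × 0.1944
Depth = 92.32 m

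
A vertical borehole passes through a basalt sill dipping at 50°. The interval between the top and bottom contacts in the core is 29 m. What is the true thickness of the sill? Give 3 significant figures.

True thickness t = h · cos(dip) = 29 × cos 50°
t = 29 × 0.6428 = 18.641 m

18.6 m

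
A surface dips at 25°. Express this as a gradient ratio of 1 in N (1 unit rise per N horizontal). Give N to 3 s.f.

1 : N means tan θ = 1/N, so N = 1/tan 25° = 1/0.4663

1 in 2.14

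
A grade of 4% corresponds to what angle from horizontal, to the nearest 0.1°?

tan θ = 4/100 = 0.0400
θ = arctan(0.0400) = 2.29°

2.3°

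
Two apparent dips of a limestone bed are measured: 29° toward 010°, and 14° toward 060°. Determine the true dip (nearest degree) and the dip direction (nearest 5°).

Each apparent-dip line lies in the plane. As unit vectors (x east, y north, z up), v₁ plunges 29°→010° and v₂ plunges 14°→060°.
Cross product v₁ × v₂ gives the pole to the plane: n ∝ (-0.027, 0.371, 0.650).
Dip δ = arctan(|n_h|/n_z) = arctan(0.372/0.650) = 29.8°.
The horizontal component of n points toward azimuth atan2(n_x, n_y) = 356°, the dip direction.

true dip 30°, dip direction 355°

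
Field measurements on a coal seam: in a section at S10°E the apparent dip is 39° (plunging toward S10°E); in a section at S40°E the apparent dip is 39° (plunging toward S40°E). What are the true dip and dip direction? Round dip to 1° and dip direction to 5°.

The two traces are lines in the plane: v₁ = (sin 170°·cos 39°, cos 170°·cos 39°, −sin 39°), v₂ = (sin 140°·cos 39°, cos 140°·cos 39°, −sin 39°).
Cross product v₁ × v₂ gives the pole to the plane: n ∝ (0.107, -0.229, 0.302).
tan δ = √(n_x²+n_y²)/n_z = 0.253/0.302, so δ = 40.0°.
Dip direction = atan2(0.107, -0.229) = 155° (azimuth of n's horizontal projection).

true dip 40°, dip direction 155°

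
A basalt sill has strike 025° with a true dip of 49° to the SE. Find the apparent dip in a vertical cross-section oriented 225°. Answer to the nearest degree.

21°

Angle between strike (025°) and section (225°): β = 20°.
tan(apparent dip) = tan 49° · sin 20° = 0.3934
α = arctan(0.3934) = 21.48°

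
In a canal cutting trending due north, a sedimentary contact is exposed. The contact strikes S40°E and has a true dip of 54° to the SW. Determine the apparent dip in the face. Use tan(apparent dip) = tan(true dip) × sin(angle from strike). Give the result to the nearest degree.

Angle between strike (S40°E) and section (due north): β = 40°.
tan(apparent dip) = tan 54° · sin 40° = 0.8847
α = arctan(0.8847) = 41.50°

41°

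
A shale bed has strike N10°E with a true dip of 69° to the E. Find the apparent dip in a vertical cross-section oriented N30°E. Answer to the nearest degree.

The section lies 20° from the strike.
tan α = tan 69° × sin 20° = 2.6051 × 0.3420 = 0.8910
α = arctan(0.8910) = 41.70°

42°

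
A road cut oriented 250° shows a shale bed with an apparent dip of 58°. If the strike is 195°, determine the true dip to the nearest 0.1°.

The section is 55° from the strike.
tan δ = tan α / sin β = tan 58° / sin 55° = 1.6003 / 0.8192 = 1.9536
δ = arctan(1.9536) = 62.89°

62.9°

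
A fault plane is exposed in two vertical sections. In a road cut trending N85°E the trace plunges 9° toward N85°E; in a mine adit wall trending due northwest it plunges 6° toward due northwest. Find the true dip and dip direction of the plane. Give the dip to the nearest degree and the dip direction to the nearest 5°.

true dip 17°, dip direction 025°

Represent each trace as a vector plunging at its apparent dip toward its trend (east-north-up frame): v₁ = (0.984, 0.086, -0.156), v₂ = (-0.703, 0.703, -0.105).
Cross product v₁ × v₂ gives the pole to the plane: n ∝ (0.101, 0.213, 0.752).
tan δ = √(n_x²+n_y²)/n_z = 0.236/0.752, so δ = 17.4°.
Dip direction = azimuth of (n_x, n_y) = atan2(0.101, 0.213) = 25°.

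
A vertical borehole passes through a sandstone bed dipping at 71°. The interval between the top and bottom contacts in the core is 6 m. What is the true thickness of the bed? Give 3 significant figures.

True thickness t = h · cos(dip) = 6 × cos 71°
t = 6 × 0.3256 = 1.953 m

1.95 m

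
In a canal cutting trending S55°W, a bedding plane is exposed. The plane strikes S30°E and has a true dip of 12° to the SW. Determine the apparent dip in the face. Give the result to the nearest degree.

12°

Angle between strike (S30°E) and section (S55°W): β = 85°.
tan α = tan 12° × sin 85° = 0.2126 × 0.9962 = 0.2117
apparent dip = arctan 0.2117 = 11.96°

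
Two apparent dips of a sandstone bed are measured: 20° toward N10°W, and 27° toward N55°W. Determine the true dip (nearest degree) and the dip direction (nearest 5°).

true dip 27°, dip direction 305°

The two traces are lines in the plane: v₁ = (sin 350°·cos 20°, cos 350°·cos 20°, −sin 20°), v₂ = (sin 305°·cos 27°, cos 305°·cos 27°, −sin 27°).
Cross product v₁ × v₂ gives the pole to the plane: n ∝ (-0.245, 0.176, 0.592).
Dip δ = arctan(|n_h|/n_z) = arctan(0.302/0.592) = 27.0°.
The horizontal component of n points toward azimuth atan2(n_x, n_y) = 306°, the dip direction.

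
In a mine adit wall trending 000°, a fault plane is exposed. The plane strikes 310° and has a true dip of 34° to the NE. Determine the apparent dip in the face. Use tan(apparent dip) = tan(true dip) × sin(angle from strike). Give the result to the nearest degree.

27°

Angle between strike (310°) and section (000°): β = 50°.
tan α = tan 34° × sin 50° = 0.6745 × 0.7660 = 0.5167
α = arctan(0.5167) = 27.33°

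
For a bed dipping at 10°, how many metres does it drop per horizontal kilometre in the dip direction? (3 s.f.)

176 m

drop per km = 1000 × tan 10° = 1000 × 0.1763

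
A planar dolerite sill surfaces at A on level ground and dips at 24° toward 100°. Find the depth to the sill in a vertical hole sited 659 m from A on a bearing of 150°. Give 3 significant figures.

189 m

The hole lies 50° from the dip direction, so the down-dip offset is 659 × cos 50° = 423.60 m.
Depth = down-dip offset × tan(dip) = 423.60 × tan 24° = 423.60 × 0.4452
Depth = 188.60 m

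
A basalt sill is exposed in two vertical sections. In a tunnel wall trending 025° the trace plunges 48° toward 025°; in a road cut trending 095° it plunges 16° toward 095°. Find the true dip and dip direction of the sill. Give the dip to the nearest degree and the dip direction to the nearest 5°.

true dip 48°, dip direction 020°

The two traces are lines in the plane: v₁ = (sin 25°·cos 48°, cos 25°·cos 48°, −sin 48°), v₂ = (sin 95°·cos 16°, cos 95°·cos 16°, −sin 16°).
Cross product v₁ × v₂ gives the pole to the plane: n ∝ (0.229, 0.634, 0.604).
True dip = arccos(n_z / |n|) = arccos(0.6677) = 48.1°.
Dip direction = atan2(0.229, 0.634) = 20° (azimuth of n's horizontal projection).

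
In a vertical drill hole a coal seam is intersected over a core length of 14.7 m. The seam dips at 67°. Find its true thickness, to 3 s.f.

5.74 m

True thickness t = h · cos(dip) = 14.7 × cos 67°
t = 14.7 × 0.3907 = 5.744 m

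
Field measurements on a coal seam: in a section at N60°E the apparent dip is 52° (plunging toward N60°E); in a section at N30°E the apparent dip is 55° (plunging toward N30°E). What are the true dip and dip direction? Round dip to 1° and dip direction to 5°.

Represent each trace as a vector plunging at its apparent dip toward its trend (east-north-up frame): v₁ = (0.533, 0.308, -0.788), v₂ = (0.287, 0.497, -0.819).
The plane normal is n = v₁ × v₂ ∝ (0.139, 0.211, 0.177).
Dip δ = arctan(|n_h|/n_z) = arctan(0.253/0.177) = 55.0°.
Dip direction = azimuth of (n_x, n_y) = atan2(0.139, 0.211) = 33°.

true dip 55°, dip direction 035°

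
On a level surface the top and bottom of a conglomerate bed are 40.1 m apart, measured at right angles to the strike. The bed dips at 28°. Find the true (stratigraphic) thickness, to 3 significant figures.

True thickness t = w · sin(dip) = 40.1 × sin 28°
t = 40.1 × 0.4695 = 18.826 m

18.8 m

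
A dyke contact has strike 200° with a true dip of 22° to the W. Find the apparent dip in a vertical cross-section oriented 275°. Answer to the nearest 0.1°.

21.3°

The strike is 200° and the section trends 275°; the acute angle between them is β = 75°.
tan α = tan 22° × sin 75° = 0.4040 × 0.9659 = 0.3903
apparent dip = arctan 0.3903 = 21.32°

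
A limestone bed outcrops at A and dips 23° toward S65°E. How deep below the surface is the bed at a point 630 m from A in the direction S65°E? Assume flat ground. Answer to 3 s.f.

The hole is directly down-dip from the outcrop, so the down-dip offset is 630 m.
Depth = down-dip offset × tan(dip) = 630.00 × tan 23° = 630.00 × 0.4245
Depth = 267.42 m

267 m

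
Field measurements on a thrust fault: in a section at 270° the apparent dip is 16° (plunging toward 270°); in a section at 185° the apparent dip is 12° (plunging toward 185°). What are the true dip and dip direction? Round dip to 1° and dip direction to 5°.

Represent each trace as a vector plunging at its apparent dip toward its trend (east-north-up frame): v₁ = (-0.961, -0.000, -0.276), v₂ = (-0.085, -0.974, -0.208).
The plane normal is n = v₁ × v₂ ∝ (-0.269, -0.176, 0.937).
True dip = arccos(n_z / |n|) = arccos(0.9459) = 18.9°.
Dip direction = atan2(-0.269, -0.176) = 237° (azimuth of n's horizontal projection).

true dip 19°, dip direction 235°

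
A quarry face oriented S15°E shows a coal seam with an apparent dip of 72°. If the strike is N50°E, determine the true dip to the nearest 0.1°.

73.6°

The section is 65° from the strike.
tan(true dip) = tan 72° / sin 65° = 3.3958
δ = arctan(3.3958) = 73.59°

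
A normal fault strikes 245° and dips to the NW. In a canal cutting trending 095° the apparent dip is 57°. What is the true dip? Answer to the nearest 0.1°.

β = acute angle between strike 245° and section 095° = 30°.
tan δ = tan α / sin β = tan 57° / sin 30° = 1.5399 / 0.5000 = 3.0797
true dip = arctan 3.0797 = 72.01°

72.0°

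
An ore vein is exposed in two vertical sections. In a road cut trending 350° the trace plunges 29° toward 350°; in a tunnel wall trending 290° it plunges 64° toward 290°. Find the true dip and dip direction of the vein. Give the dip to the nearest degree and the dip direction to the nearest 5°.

Each apparent-dip line lies in the plane. As unit vectors (x east, y north, z up), v₁ plunges 29°→350° and v₂ plunges 64°→290°.
Cross product v₁ × v₂ gives the pole to the plane: n ∝ (-0.701, 0.063, 0.332).
True dip = arccos(n_z / |n|) = arccos(0.4264) = 64.8°.
Dip direction = azimuth of (n_x, n_y) = atan2(-0.701, 0.063) = 275°.

true dip 65°, dip direction 275°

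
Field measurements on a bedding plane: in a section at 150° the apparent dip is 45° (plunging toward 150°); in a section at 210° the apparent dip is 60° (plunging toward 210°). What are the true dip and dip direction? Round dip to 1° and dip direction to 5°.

The two traces are lines in the plane: v₁ = (sin 150°·cos 45°, cos 150°·cos 45°, −sin 45°), v₂ = (sin 210°·cos 60°, cos 210°·cos 60°, −sin 60°).
n = v₁ × v₂ = (-0.224, -0.483, 0.306) (taken with n_z > 0).
True dip = arccos(n_z / |n|) = arccos(0.4985) = 60.1°.
Dip direction = atan2(-0.224, -0.483) = 205° (azimuth of n's horizontal projection).

true dip 60°, dip direction 205°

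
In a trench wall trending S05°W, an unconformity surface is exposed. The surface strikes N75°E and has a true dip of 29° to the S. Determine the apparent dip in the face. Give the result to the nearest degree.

Angle between strike (N75°E) and section (S05°W): β = 70°.
tan(apparent dip) = tan 29° · sin 70° = 0.5209
apparent dip = arctan 0.5209 = 27.51°

28°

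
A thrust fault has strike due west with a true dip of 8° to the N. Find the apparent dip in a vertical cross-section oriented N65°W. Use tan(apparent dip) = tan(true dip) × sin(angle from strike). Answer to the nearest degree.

3°

Angle between strike (due west) and section (N65°W): β = 25°.
tan(apparent dip) = tan 8° · sin 25° = 0.0594
apparent dip = arctan 0.0594 = 3.40°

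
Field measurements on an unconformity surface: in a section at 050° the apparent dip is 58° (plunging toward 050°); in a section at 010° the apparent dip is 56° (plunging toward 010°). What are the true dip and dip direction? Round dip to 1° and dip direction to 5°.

Represent each trace as a vector plunging at its apparent dip toward its trend (east-north-up frame): v₁ = (0.406, 0.341, -0.848), v₂ = (0.097, 0.551, -0.829).
The plane normal is n = v₁ × v₂ ∝ (0.185, 0.254, 0.190).
tan δ = √(n_x²+n_y²)/n_z = 0.314/0.190, so δ = 58.8°.
Dip direction = azimuth of (n_x, n_y) = atan2(0.185, 0.254) = 36°.

true dip 59°, dip direction 035°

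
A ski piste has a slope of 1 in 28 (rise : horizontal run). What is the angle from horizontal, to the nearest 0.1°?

2.0°

tan θ = 1/28 = 0.0357
θ = arctan(0.0357) = 2.05°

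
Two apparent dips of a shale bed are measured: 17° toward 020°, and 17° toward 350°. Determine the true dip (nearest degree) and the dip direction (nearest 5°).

true dip 18°, dip direction 005°

Represent each trace as a vector plunging at its apparent dip toward its trend (east-north-up frame): v₁ = (0.327, 0.899, -0.292), v₂ = (-0.166, 0.942, -0.292).
The plane normal is n = v₁ × v₂ ∝ (0.013, 0.144, 0.457).
True dip = arccos(n_z / |n|) = arccos(0.9534) = 17.6°.
Dip direction = azimuth of (n_x, n_y) = atan2(0.013, 0.144) = 5°.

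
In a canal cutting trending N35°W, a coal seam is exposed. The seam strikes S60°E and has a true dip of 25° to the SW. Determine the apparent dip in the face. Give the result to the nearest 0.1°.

11.1°

The strike is S60°E and the section trends N35°W; the acute angle between them is β = 25°.
tan α = tan 25° × sin 25° = 0.4663 × 0.4226 = 0.1971
apparent dip = arctan 0.1971 = 11.15°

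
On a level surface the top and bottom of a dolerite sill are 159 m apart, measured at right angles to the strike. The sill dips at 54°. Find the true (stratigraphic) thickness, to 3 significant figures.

True thickness t = w · sin(dip) = 159 × sin 54°
t = 159 × 0.8090 = 128.634 m

129 m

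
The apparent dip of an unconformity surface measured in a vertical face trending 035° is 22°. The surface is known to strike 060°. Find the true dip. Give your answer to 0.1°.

The section is 25° from the strike.
tan δ = tan α / sin β = tan 22° / sin 25° = 0.4040 / 0.4226 = 0.9560
true dip = arctan 0.9560 = 43.71°

43.7°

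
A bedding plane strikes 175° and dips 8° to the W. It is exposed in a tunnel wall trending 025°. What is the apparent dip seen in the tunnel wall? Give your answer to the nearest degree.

The strike is 175° and the section trends 025°; the acute angle between them is β = 30°.
tan α = tan 8° × sin 30° = 0.1405 × 0.5000 = 0.0703
apparent dip = arctan 0.0703 = 4.02°

4°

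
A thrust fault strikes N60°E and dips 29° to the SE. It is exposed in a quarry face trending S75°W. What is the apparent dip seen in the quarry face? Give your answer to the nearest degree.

8°

Angle between strike (N60°E) and section (S75°W): β = 15°.
tan(apparent dip) = tan 29° · sin 15° = 0.1435
apparent dip = arctan 0.1435 = 8.16°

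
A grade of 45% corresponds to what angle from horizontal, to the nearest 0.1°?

24.2°

tan θ = 45/100 = 0.4500
θ = arctan(0.4500) = 24.23°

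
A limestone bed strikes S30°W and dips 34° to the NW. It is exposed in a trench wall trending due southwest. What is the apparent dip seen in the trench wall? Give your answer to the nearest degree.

10°

The section lies 15° from the strike.
tan α = tan 34° × sin 15° = 0.6745 × 0.2588 = 0.1746
apparent dip = arctan 0.1746 = 9.90°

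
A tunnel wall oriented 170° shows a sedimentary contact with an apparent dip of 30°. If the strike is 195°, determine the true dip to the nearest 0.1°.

β = acute angle between strike 195° and section 170° = 25°.
tan δ = tan α / sin β = tan 30° / sin 25° = 0.5774 / 0.4226 = 1.3661
true dip = arctan 1.3661 = 53.80°

53.8°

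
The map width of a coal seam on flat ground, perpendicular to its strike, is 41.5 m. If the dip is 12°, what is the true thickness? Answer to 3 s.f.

8.63 m

True thickness t = w · sin(dip) = 41.5 × sin 12°
t = 41.5 × 0.2079 = 8.628 m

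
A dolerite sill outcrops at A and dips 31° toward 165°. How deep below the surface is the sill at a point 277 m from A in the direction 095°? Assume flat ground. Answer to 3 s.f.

56.9 m

The hole lies 70° from the dip direction, so the down-dip offset is 277 × cos 70° = 94.74 m.
Depth = down-dip offset × tan(dip) = 94.74 × tan 31° = 94.74 × 0.6009
Depth = 56.93 m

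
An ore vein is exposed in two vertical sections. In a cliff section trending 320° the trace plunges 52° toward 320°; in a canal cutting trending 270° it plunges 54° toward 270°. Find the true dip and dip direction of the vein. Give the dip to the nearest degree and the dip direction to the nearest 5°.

true dip 56°, dip direction 290°

Each apparent-dip line lies in the plane. As unit vectors (x east, y north, z up), v₁ plunges 52°→320° and v₂ plunges 54°→270°.
Cross product v₁ × v₂ gives the pole to the plane: n ∝ (-0.382, 0.143, 0.277).
True dip = arccos(n_z / |n|) = arccos(0.5625) = 55.8°.
The horizontal component of n points toward azimuth atan2(n_x, n_y) = 291°, the dip direction.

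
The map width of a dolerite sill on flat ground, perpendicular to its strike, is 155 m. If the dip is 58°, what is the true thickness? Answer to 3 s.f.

131 m

True thickness t = w · sin(dip) = 155 × sin 58°
t = 155 × 0.8480 = 131.447 m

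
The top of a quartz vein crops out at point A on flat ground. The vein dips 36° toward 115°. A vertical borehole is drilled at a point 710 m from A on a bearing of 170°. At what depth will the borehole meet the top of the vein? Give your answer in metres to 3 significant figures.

The hole lies 55° from the dip direction, so the down-dip offset is 710 × cos 55° = 407.24 m.
Depth = down-dip offset × tan(dip) = 407.24 × tan 36° = 407.24 × 0.7265
Depth = 295.88 m

296 m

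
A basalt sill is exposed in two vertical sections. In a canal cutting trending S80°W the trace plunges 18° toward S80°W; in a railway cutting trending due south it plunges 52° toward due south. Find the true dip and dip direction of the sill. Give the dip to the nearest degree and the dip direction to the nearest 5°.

The two traces are lines in the plane: v₁ = (sin 260°·cos 18°, cos 260°·cos 18°, −sin 18°), v₂ = (sin 180°·cos 52°, cos 180°·cos 52°, −sin 52°).
Cross product v₁ × v₂ gives the pole to the plane: n ∝ (-0.060, -0.738, 0.577).
Dip δ = arctan(|n_h|/n_z) = arctan(0.741/0.577) = 52.1°.
Dip direction = azimuth of (n_x, n_y) = atan2(-0.060, -0.738) = 185°.

true dip 52°, dip direction 185°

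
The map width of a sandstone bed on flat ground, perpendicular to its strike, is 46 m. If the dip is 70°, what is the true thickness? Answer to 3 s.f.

True thickness t = w · sin(dip) = 46 × sin 70°
t = 46 × 0.9397 = 43.226 m

43.2 m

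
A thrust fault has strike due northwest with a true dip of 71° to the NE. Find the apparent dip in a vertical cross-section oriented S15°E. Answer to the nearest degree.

55°

The section lies 30° from the strike.
tan α = tan 71° × sin 30° = 2.9042 × 0.5000 = 1.4521
apparent dip = arctan 1.4521 = 55.45°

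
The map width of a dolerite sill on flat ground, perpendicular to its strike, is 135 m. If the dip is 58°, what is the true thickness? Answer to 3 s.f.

114 m

True thickness t = w · sin(dip) = 135 × sin 58°
t = 135 × 0.8480 = 114.486 m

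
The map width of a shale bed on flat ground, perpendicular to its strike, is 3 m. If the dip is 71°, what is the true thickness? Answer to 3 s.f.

True thickness t = w · sin(dip) = 3 × sin 71°
t = 3 × 0.9455 = 2.837 m

2.84 m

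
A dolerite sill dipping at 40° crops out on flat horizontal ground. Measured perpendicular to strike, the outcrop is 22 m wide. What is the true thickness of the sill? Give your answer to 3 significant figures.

True thickness t = w · sin(dip) = 22 × sin 40°
t = 22 × 0.6428 = 14.141 m

14.1 m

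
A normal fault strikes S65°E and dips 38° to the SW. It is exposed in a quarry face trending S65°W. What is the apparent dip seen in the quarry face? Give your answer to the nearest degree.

31°

The strike is S65°E and the section trends S65°W; the acute angle between them is β = 50°.
tan(apparent dip) = tan 38° · sin 50° = 0.5985
apparent dip = arctan 0.5985 = 30.90°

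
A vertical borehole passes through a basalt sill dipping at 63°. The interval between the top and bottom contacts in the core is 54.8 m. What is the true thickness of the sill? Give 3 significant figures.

True thickness t = h · cos(dip) = 54.8 × cos 63°
t = 54.8 × 0.4540 = 24.879 m

24.9 m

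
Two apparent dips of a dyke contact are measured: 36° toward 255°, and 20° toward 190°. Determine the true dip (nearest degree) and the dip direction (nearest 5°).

The two traces are lines in the plane: v₁ = (sin 255°·cos 36°, cos 255°·cos 36°, −sin 36°), v₂ = (sin 190°·cos 20°, cos 190°·cos 20°, −sin 20°).
n = v₁ × v₂ = (-0.472, -0.171, 0.689) (taken with n_z > 0).
tan δ = √(n_x²+n_y²)/n_z = 0.502/0.689, so δ = 36.1°.
Dip direction = atan2(-0.472, -0.171) = 250° (azimuth of n's horizontal projection).

true dip 36°, dip direction 250°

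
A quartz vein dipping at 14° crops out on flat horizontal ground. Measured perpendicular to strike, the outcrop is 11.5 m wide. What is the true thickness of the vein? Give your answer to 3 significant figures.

2.78 m

True thickness t = w · sin(dip) = 11.5 × sin 14°
t = 11.5 × 0.2419 = 2.782 m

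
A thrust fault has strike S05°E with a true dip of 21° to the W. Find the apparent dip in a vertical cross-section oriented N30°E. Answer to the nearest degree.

The section lies 35° from the strike.
tan α = tan 21° × sin 35° = 0.3839 × 0.5736 = 0.2202
apparent dip = arctan 0.2202 = 12.42°

12°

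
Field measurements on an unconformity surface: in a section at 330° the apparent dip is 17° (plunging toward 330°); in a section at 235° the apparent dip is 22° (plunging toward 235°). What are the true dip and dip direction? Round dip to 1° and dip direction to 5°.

true dip 28°, dip direction 275°

The two traces are lines in the plane: v₁ = (sin 330°·cos 17°, cos 330°·cos 17°, −sin 17°), v₂ = (sin 235°·cos 22°, cos 235°·cos 22°, −sin 22°).
The plane normal is n = v₁ × v₂ ∝ (-0.466, 0.043, 0.883).
tan δ = √(n_x²+n_y²)/n_z = 0.468/0.883, so δ = 27.9°.
Dip direction = atan2(-0.466, 0.043) = 275° (azimuth of n's horizontal projection).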